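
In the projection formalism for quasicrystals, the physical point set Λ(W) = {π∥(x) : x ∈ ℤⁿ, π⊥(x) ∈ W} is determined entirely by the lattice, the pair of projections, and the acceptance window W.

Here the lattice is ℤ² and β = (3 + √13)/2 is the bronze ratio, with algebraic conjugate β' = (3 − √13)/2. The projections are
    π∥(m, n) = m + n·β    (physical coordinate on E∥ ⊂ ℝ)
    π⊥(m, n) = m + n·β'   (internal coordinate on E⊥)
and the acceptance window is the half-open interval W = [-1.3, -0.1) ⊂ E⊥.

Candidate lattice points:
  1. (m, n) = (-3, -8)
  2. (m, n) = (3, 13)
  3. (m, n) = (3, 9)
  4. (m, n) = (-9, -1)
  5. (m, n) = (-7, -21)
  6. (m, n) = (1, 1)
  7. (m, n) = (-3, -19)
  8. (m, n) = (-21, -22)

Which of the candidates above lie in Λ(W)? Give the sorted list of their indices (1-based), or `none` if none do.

1, 2, 5

Compute β' = (3−√13)/2 = -0.3028, so π⊥(m,n) = m -0.3028·n.
#1 (-3,-8): internal coord -3 + (-8)·β' = -0.5778; -0.5778 ∈ [-1.3, -0.1) → IN Λ
#2 (3,13): internal coord 3 + (13)·β' = -0.9361; -0.9361 ∈ [-1.3, -0.1) → IN Λ
#3 (3,9): internal coord 3 + (9)·β' = +0.2750; +0.2750 ∉ [-1.3, -0.1) → out
#4 (-9,-1): internal coord -9 + (-1)·β' = -8.6972; -8.6972 ∉ [-1.3, -0.1) → out
#5 (-7,-21): internal coord -7 + (-21)·β' = -0.6417; -0.6417 ∈ [-1.3, -0.1) → IN Λ
#6 (1,1): internal coord 1 + (1)·β' = +0.6972; +0.6972 ∉ [-1.3, -0.1) → out
#7 (-3,-19): internal coord -3 + (-19)·β' = +2.7527; +2.7527 ∉ [-1.3, -0.1) → out
#8 (-21,-22): internal coord -21 + (-22)·β' = -14.3389; -14.3389 ∉ [-1.3, -0.1) → out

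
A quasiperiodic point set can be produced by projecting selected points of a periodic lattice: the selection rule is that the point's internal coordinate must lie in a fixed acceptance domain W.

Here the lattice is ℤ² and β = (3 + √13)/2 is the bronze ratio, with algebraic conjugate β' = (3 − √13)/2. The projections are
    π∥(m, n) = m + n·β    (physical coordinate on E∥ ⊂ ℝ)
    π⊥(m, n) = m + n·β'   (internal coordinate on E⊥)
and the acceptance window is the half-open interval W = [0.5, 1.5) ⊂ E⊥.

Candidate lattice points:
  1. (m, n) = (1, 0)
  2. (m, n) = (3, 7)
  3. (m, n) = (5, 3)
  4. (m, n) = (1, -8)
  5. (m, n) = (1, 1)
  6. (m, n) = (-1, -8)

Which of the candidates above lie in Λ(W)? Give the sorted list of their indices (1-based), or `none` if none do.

Compute β' = (3−√13)/2 = -0.302776, so π⊥(m,n) = m -0.302776·n.
[1] lift (1,0): star map gives 1.000000; window check 0.5 ≤ 1.000000 < 1.5 is true → IN Λ
[2] lift (3,7): star map gives 0.880571; window check 0.5 ≤ 0.880571 < 1.5 is true → IN Λ
[3] lift (5,3): star map gives 4.091673; window check 0.5 ≤ 4.091673 < 1.5 is false → out
[4] lift (1,-8): star map gives 3.422205; window check 0.5 ≤ 3.422205 < 1.5 is false → out
[5] lift (1,1): star map gives 0.697224; window check 0.5 ≤ 0.697224 < 1.5 is true → IN Λ
[6] lift (-1,-8): star map gives 1.422205; window check 0.5 ≤ 1.422205 < 1.5 is true → IN Λ

1, 2, 5, 6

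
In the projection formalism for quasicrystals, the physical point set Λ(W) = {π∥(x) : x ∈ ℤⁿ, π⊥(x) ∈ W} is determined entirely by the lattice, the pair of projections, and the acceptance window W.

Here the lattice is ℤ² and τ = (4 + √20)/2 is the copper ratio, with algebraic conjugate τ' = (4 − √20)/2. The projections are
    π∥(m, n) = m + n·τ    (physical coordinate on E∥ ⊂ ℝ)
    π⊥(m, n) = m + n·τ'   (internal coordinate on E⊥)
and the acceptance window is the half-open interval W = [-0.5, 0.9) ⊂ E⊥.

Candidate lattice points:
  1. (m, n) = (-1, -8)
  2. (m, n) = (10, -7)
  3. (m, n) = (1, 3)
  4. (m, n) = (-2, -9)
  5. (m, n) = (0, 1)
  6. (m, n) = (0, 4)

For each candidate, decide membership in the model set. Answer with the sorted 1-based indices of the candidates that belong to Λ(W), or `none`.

1, 3, 4, 5

Numerically τ ≈ 4.23607 and τ' = −1/τ ≈ -0.23607.
[1] lift (-1,-8): star map gives 0.88854; window check -0.5 ≤ 0.88854 < 0.9 is true → IN Λ
[2] lift (10,-7): star map gives 11.65248; window check -0.5 ≤ 11.65248 < 0.9 is false → out
[3] lift (1,3): star map gives 0.29180; window check -0.5 ≤ 0.29180 < 0.9 is true → IN Λ
[4] lift (-2,-9): star map gives 0.12461; window check -0.5 ≤ 0.12461 < 0.9 is true → IN Λ
[5] lift (0,1): star map gives -0.23607; window check -0.5 ≤ -0.23607 < 0.9 is true → IN Λ
[6] lift (0,4): star map gives -0.94427; window check -0.5 ≤ -0.94427 < 0.9 is false → out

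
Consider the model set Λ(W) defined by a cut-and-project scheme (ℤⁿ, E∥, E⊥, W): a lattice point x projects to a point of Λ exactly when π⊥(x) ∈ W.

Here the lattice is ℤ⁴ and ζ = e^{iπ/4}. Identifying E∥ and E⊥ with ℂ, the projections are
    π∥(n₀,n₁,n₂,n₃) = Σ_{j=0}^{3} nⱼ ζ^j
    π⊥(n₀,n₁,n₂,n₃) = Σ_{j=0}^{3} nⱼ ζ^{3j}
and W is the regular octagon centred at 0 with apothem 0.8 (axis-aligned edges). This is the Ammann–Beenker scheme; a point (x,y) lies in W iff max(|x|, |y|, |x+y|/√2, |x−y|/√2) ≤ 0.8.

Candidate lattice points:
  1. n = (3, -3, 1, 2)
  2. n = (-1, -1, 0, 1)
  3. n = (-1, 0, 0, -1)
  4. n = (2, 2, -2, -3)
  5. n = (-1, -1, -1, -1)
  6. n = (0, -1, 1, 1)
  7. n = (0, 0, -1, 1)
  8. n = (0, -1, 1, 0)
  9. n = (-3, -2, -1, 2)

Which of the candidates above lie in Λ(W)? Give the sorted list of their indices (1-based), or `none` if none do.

2

π⊥(n) = n₀ + n₁ζ³ + n₂ζ⁶ + n₃ζ⁹ where ζ = e^{iπ/4}.
candidate 1: n = (3, -3, 1, 2) → π⊥ ≈ (+6.53553, -1.70711); max(|x|,|y|,|x±y|/√2) = 6.53553 > 0.8 ⇒ ∉ W
candidate 2: n = (-1, -1, 0, 1) → π⊥ ≈ (+0.41421, +0.00000); max(|x|,|y|,|x±y|/√2) = 0.41421 ≤ 0.8 ⇒ ∈ W
candidate 3: n = (-1, 0, 0, -1) → π⊥ ≈ (-1.70711, -0.70711); max(|x|,|y|,|x±y|/√2) = 1.70711 > 0.8 ⇒ ∉ W
candidate 4: n = (2, 2, -2, -3) → π⊥ ≈ (-1.53553, +1.29289); max(|x|,|y|,|x±y|/√2) = 2.00000 > 0.8 ⇒ ∉ W
candidate 5: n = (-1, -1, -1, -1) → π⊥ ≈ (-1.00000, -0.41421); max(|x|,|y|,|x±y|/√2) = 1.00000 > 0.8 ⇒ ∉ W
candidate 6: n = (0, -1, 1, 1) → π⊥ ≈ (+1.41421, -1.00000); max(|x|,|y|,|x±y|/√2) = 1.70711 > 0.8 ⇒ ∉ W
candidate 7: n = (0, 0, -1, 1) → π⊥ ≈ (+0.70711, +1.70711); max(|x|,|y|,|x±y|/√2) = 1.70711 > 0.8 ⇒ ∉ W
candidate 8: n = (0, -1, 1, 0) → π⊥ ≈ (+0.70711, -1.70711); max(|x|,|y|,|x±y|/√2) = 1.70711 > 0.8 ⇒ ∉ W
candidate 9: n = (-3, -2, -1, 2) → π⊥ ≈ (-0.17157, +1.00000); max(|x|,|y|,|x±y|/√2) = 1.00000 > 0.8 ⇒ ∉ W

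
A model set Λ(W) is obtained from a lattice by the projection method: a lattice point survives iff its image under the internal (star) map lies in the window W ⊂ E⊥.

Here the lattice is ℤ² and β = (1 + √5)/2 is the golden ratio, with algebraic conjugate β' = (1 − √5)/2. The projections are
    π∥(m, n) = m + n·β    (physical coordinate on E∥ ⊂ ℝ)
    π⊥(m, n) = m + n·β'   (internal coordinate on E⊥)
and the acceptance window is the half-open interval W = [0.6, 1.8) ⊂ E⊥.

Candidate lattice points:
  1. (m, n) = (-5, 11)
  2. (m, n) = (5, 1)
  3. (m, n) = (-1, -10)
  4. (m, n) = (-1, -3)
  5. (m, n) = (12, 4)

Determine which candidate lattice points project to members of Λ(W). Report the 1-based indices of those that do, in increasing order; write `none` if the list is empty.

4

Numerically β ≈ 1.618034 and β' = −1/β ≈ -0.618034.
[1] lift (-5,11): star map gives -11.798374; window check 0.6 ≤ -11.798374 < 1.8 is false → out
[2] lift (5,1): star map gives 4.381966; window check 0.6 ≤ 4.381966 < 1.8 is false → out
[3] lift (-1,-10): star map gives 5.180340; window check 0.6 ≤ 5.180340 < 1.8 is false → out
[4] lift (-1,-3): star map gives 0.854102; window check 0.6 ≤ 0.854102 < 1.8 is true → IN Λ
[5] lift (12,4): star map gives 9.527864; window check 0.6 ≤ 9.527864 < 1.8 is false → out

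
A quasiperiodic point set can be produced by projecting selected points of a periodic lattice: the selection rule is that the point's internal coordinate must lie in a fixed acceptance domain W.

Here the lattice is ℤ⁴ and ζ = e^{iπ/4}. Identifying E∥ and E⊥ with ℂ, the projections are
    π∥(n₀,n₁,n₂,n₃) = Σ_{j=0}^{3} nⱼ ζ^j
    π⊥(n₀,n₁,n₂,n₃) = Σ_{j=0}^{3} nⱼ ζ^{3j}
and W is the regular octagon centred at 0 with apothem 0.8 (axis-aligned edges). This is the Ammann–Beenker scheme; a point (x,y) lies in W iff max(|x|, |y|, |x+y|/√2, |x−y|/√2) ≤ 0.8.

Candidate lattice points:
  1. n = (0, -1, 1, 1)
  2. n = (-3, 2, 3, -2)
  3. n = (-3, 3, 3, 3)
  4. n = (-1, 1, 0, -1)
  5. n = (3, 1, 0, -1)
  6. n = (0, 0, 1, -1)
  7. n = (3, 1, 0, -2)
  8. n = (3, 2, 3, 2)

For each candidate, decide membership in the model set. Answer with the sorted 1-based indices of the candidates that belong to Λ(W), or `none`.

Internal map: ζ^{3j} for j=0..3 gives (1,0), (−√2/2,√2/2), (0,−1), (√2/2,√2/2).
#1 (0, -1, 1, 1): internal (1.414214, -1.000000); octagon support 1.707107 vs apothem 0.8 → ∉ W
#2 (-3, 2, 3, -2): internal (-5.828427, -3.000000); octagon support 6.242641 vs apothem 0.8 → ∉ W
#3 (-3, 3, 3, 3): internal (-3.000000, 1.242641); octagon support 3.000000 vs apothem 0.8 → ∉ W
#4 (-1, 1, 0, -1): internal (-2.414214, 0.000000); octagon support 2.414214 vs apothem 0.8 → ∉ W
#5 (3, 1, 0, -1): internal (1.585786, 0.000000); octagon support 1.585786 vs apothem 0.8 → ∉ W
#6 (0, 0, 1, -1): internal (-0.707107, -1.707107); octagon support 1.707107 vs apothem 0.8 → ∉ W
#7 (3, 1, 0, -2): internal (0.878680, -0.707107); octagon support 1.121320 vs apothem 0.8 → ∉ W
#8 (3, 2, 3, 2): internal (3.000000, -0.171573); octagon support 3.000000 vs apothem 0.8 → ∉ W

none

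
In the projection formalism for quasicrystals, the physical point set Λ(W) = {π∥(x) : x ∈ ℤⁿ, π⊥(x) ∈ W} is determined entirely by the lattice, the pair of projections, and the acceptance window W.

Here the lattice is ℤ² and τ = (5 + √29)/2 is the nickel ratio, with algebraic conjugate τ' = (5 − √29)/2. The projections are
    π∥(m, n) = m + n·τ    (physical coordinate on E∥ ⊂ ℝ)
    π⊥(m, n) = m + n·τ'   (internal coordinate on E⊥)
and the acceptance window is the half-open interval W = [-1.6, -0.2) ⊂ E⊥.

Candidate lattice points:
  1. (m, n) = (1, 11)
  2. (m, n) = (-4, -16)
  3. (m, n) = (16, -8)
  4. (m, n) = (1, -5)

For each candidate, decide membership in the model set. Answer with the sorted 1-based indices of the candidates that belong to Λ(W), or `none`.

τ' = (5−√29)/2 ≈ -0.192582.
#1 (1,11): internal coord 1 + (11)·τ' = -1.118406; -1.118406 ∈ [-1.6, -0.2) → IN Λ
#2 (-4,-16): internal coord -4 + (-16)·τ' = -0.918682; -0.918682 ∈ [-1.6, -0.2) → IN Λ
#3 (16,-8): internal coord 16 + (-8)·τ' = +17.540659; +17.540659 ∉ [-1.6, -0.2) → out
#4 (1,-5): internal coord 1 + (-5)·τ' = +1.962912; +1.962912 ∉ [-1.6, -0.2) → out

1, 2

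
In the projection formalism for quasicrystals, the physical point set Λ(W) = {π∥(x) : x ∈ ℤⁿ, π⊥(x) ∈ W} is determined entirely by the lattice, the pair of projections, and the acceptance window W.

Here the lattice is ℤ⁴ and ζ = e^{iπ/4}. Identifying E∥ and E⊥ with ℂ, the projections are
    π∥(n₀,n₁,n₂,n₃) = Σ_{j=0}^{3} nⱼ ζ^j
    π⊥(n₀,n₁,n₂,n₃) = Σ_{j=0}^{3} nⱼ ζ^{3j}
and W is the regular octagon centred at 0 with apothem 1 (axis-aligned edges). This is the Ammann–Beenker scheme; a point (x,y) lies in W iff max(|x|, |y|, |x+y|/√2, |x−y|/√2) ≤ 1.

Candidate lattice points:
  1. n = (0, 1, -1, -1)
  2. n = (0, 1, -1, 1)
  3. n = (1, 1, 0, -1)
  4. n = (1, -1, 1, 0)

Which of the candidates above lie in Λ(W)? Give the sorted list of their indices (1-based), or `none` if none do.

3

π⊥(n) = n₀ + n₁ζ³ + n₂ζ⁶ + n₃ζ⁹ where ζ = e^{iπ/4}.
candidate 1: n = (0, 1, -1, -1) → π⊥ ≈ (-1.414214, +1.000000); max(|x|,|y|,|x±y|/√2) = 1.707107 > 1 ⇒ ∉ W
candidate 2: n = (0, 1, -1, 1) → π⊥ ≈ (+0.000000, +2.414214); max(|x|,|y|,|x±y|/√2) = 2.414214 > 1 ⇒ ∉ W
candidate 3: n = (1, 1, 0, -1) → π⊥ ≈ (-0.414214, +0.000000); max(|x|,|y|,|x±y|/√2) = 0.414214 ≤ 1 ⇒ ∈ W
candidate 4: n = (1, -1, 1, 0) → π⊥ ≈ (+1.707107, -1.707107); max(|x|,|y|,|x±y|/√2) = 2.414214 > 1 ⇒ ∉ W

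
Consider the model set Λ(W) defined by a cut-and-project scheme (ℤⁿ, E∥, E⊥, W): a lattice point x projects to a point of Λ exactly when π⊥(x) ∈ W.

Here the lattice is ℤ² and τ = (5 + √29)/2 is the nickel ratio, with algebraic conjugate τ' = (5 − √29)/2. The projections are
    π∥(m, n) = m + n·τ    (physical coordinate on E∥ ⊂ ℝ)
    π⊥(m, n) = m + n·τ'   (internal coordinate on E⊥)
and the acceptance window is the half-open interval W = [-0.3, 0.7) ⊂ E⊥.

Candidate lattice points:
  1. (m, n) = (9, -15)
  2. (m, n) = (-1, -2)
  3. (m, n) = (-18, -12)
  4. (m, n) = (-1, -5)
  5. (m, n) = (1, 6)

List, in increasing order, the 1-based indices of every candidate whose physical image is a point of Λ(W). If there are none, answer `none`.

4, 5

τ' = (5−√29)/2 ≈ -0.192582.
#1 (9,-15): internal coord 9 + (-15)·τ' = +11.888736; +11.888736 ∉ [-0.3, 0.7) → out
#2 (-1,-2): internal coord -1 + (-2)·τ' = -0.614835; -0.614835 ∉ [-0.3, 0.7) → out
#3 (-18,-12): internal coord -18 + (-12)·τ' = -15.689011; -15.689011 ∉ [-0.3, 0.7) → out
#4 (-1,-5): internal coord -1 + (-5)·τ' = -0.037088; -0.037088 ∈ [-0.3, 0.7) → IN Λ
#5 (1,6): internal coord 1 + (6)·τ' = -0.155494; -0.155494 ∈ [-0.3, 0.7) → IN Λ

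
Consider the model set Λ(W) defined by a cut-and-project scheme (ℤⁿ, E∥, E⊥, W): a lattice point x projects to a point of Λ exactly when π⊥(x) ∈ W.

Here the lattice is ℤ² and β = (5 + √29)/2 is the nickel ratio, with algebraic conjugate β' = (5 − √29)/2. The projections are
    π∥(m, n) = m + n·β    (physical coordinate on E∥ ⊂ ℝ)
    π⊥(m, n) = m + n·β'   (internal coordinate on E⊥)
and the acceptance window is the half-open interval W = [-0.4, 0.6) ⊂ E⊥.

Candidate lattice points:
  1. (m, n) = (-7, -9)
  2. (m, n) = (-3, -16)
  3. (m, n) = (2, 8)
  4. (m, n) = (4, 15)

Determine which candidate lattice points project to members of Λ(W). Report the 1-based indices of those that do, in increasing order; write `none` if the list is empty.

β' = (5−√29)/2 ≈ -0.192582.
[1] lift (-7,-9): star map gives -5.266758; window check -0.4 ≤ -5.266758 < 0.6 is false → out
[2] lift (-3,-16): star map gives 0.081318; window check -0.4 ≤ 0.081318 < 0.6 is true → IN Λ
[3] lift (2,8): star map gives 0.459341; window check -0.4 ≤ 0.459341 < 0.6 is true → IN Λ
[4] lift (4,15): star map gives 1.111264; window check -0.4 ≤ 1.111264 < 0.6 is false → out

2, 3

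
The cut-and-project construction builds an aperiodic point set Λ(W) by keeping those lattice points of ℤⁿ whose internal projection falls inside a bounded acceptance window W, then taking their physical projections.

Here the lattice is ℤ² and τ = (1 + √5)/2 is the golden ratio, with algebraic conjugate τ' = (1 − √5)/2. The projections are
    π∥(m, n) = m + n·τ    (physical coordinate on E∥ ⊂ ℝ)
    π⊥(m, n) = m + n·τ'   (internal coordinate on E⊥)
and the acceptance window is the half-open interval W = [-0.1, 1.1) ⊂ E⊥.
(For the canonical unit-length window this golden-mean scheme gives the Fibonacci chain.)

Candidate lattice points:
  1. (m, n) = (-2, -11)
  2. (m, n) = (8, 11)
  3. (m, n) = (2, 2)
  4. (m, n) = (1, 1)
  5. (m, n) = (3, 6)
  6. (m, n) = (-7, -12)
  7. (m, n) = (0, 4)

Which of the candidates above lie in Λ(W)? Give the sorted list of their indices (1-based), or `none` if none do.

3, 4, 6

Compute τ' = (1−√5)/2 = -0.618034, so π⊥(m,n) = m -0.618034·n.
candidate 1: (m,n)=(-2,-11) → π∥ = -2-11·τ ≈ -19.798374, π⊥ = -2-11·τ' ≈ 4.798374 ∉ [-0.1, 1.1) ⇒ out
candidate 2: (m,n)=(8,11) → π∥ = 8+11·τ ≈ 25.798374, π⊥ = 8+11·τ' ≈ 1.201626 ∉ [-0.1, 1.1) ⇒ out
candidate 3: (m,n)=(2,2) → π∥ = 2+2·τ ≈ 5.236068, π⊥ = 2+2·τ' ≈ 0.763932 ∈ [-0.1, 1.1) ⇒ IN Λ
candidate 4: (m,n)=(1,1) → π∥ = 1+1·τ ≈ 2.618034, π⊥ = 1+1·τ' ≈ 0.381966 ∈ [-0.1, 1.1) ⇒ IN Λ
candidate 5: (m,n)=(3,6) → π∥ = 3+6·τ ≈ 12.708204, π⊥ = 3+6·τ' ≈ -0.708204 ∉ [-0.1, 1.1) ⇒ out
candidate 6: (m,n)=(-7,-12) → π∥ = -7-12·τ ≈ -26.416408, π⊥ = -7-12·τ' ≈ 0.416408 ∈ [-0.1, 1.1) ⇒ IN Λ
candidate 7: (m,n)=(0,4) → π∥ = 0+4·τ ≈ 6.472136, π⊥ = 0+4·τ' ≈ -2.472136 ∉ [-0.1, 1.1) ⇒ out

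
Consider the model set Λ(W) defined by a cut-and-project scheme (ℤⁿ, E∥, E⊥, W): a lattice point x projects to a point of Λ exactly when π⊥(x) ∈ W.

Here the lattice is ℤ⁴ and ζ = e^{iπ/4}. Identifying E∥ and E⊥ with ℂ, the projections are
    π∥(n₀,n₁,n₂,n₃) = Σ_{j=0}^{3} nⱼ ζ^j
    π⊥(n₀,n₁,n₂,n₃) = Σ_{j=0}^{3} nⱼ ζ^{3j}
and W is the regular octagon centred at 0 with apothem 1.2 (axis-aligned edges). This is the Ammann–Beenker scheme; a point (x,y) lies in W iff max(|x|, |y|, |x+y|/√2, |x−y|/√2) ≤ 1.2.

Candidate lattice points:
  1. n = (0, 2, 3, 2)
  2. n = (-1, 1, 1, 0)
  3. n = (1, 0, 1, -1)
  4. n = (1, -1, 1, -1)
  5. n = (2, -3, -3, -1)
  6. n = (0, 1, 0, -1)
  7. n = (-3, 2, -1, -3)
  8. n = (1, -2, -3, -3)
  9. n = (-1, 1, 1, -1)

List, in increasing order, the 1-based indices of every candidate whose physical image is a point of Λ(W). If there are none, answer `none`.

1, 8

With ζ = e^{iπ/4} the internal vectors are ζ^0,ζ^3,ζ^6,ζ^9.
#1 (0, 2, 3, 2): internal (0.000000, -0.171573); octagon support 0.171573 vs apothem 1.2 → ∈ W
#2 (-1, 1, 1, 0): internal (-1.707107, -0.292893); octagon support 1.707107 vs apothem 1.2 → ∉ W
#3 (1, 0, 1, -1): internal (0.292893, -1.707107); octagon support 1.707107 vs apothem 1.2 → ∉ W
#4 (1, -1, 1, -1): internal (1.000000, -2.414214); octagon support 2.414214 vs apothem 1.2 → ∉ W
#5 (2, -3, -3, -1): internal (3.414214, 0.171573); octagon support 3.414214 vs apothem 1.2 → ∉ W
#6 (0, 1, 0, -1): internal (-1.414214, 0.000000); octagon support 1.414214 vs apothem 1.2 → ∉ W
#7 (-3, 2, -1, -3): internal (-6.535534, 0.292893); octagon support 6.535534 vs apothem 1.2 → ∉ W
#8 (1, -2, -3, -3): internal (0.292893, -0.535534); octagon support 0.585786 vs apothem 1.2 → ∈ W
#9 (-1, 1, 1, -1): internal (-2.414214, -1.000000); octagon support 2.414214 vs apothem 1.2 → ∉ W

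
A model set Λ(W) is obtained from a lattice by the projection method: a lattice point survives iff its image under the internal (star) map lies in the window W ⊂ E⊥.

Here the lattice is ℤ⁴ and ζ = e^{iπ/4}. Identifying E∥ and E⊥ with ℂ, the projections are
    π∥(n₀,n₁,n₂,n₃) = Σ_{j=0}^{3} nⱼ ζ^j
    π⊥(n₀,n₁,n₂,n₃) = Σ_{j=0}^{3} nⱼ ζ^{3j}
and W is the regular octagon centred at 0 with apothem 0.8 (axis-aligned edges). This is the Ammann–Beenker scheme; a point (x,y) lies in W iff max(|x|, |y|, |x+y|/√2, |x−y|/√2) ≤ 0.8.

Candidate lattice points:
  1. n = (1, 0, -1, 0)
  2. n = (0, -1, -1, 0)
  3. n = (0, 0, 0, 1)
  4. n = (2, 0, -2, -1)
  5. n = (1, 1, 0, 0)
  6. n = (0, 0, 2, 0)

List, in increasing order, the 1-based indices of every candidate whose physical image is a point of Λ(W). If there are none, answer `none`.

2, 5

With ζ = e^{iπ/4} the internal vectors are ζ^0,ζ^3,ζ^6,ζ^9.
candidate 1: n = (1, 0, -1, 0) → π⊥ ≈ (+1.00000, +1.00000); max(|x|,|y|,|x±y|/√2) = 1.41421 > 0.8 ⇒ ∉ W
candidate 2: n = (0, -1, -1, 0) → π⊥ ≈ (+0.70711, +0.29289); max(|x|,|y|,|x±y|/√2) = 0.70711 ≤ 0.8 ⇒ ∈ W
candidate 3: n = (0, 0, 0, 1) → π⊥ ≈ (+0.70711, +0.70711); max(|x|,|y|,|x±y|/√2) = 1.00000 > 0.8 ⇒ ∉ W
candidate 4: n = (2, 0, -2, -1) → π⊥ ≈ (+1.29289, +1.29289); max(|x|,|y|,|x±y|/√2) = 1.82843 > 0.8 ⇒ ∉ W
candidate 5: n = (1, 1, 0, 0) → π⊥ ≈ (+0.29289, +0.70711); max(|x|,|y|,|x±y|/√2) = 0.70711 ≤ 0.8 ⇒ ∈ W
candidate 6: n = (0, 0, 2, 0) → π⊥ ≈ (+0.00000, -2.00000); max(|x|,|y|,|x±y|/√2) = 2.00000 > 0.8 ⇒ ∉ W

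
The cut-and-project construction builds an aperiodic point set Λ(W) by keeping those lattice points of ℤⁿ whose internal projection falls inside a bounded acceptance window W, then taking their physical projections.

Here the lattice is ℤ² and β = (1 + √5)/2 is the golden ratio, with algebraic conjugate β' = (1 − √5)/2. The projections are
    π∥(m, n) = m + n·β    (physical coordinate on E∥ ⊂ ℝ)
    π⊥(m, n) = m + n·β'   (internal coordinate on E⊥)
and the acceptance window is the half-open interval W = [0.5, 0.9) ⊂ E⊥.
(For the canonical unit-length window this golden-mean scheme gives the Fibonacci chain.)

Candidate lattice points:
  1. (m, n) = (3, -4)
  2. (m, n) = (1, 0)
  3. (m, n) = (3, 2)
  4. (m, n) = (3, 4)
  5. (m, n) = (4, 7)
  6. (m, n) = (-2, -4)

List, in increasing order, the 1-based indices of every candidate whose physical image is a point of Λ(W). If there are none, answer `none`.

Compute β' = (1−√5)/2 = -0.61803, so π⊥(m,n) = m -0.61803·n.
[1] lift (3,-4): star map gives 5.47214; window check 0.5 ≤ 5.47214 < 0.9 is false → out
[2] lift (1,0): star map gives 1.00000; window check 0.5 ≤ 1.00000 < 0.9 is false → out
[3] lift (3,2): star map gives 1.76393; window check 0.5 ≤ 1.76393 < 0.9 is false → out
[4] lift (3,4): star map gives 0.52786; window check 0.5 ≤ 0.52786 < 0.9 is true → IN Λ
[5] lift (4,7): star map gives -0.32624; window check 0.5 ≤ -0.32624 < 0.9 is false → out
[6] lift (-2,-4): star map gives 0.47214; window check 0.5 ≤ 0.47214 < 0.9 is false → out

4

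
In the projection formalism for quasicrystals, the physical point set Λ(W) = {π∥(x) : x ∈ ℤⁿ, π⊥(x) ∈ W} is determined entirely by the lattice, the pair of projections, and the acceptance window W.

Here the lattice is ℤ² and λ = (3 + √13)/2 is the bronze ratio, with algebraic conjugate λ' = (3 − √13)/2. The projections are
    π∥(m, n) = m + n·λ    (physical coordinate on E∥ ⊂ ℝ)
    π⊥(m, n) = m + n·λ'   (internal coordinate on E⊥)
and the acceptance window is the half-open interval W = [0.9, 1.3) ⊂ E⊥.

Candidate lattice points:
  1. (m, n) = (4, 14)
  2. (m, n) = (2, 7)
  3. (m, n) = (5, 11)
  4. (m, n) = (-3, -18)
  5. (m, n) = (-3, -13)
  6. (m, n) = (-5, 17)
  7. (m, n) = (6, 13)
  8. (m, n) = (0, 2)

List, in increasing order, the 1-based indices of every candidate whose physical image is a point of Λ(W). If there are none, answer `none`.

Numerically λ ≈ 3.302776 and λ' = −1/λ ≈ -0.302776.
[1] lift (4,14): star map gives -0.238859; window check 0.9 ≤ -0.238859 < 1.3 is false → out
[2] lift (2,7): star map gives -0.119429; window check 0.9 ≤ -0.119429 < 1.3 is false → out
[3] lift (5,11): star map gives 1.669468; window check 0.9 ≤ 1.669468 < 1.3 is false → out
[4] lift (-3,-18): star map gives 2.449961; window check 0.9 ≤ 2.449961 < 1.3 is false → out
[5] lift (-3,-13): star map gives 0.936083; window check 0.9 ≤ 0.936083 < 1.3 is true → IN Λ
[6] lift (-5,17): star map gives -10.147186; window check 0.9 ≤ -10.147186 < 1.3 is false → out
[7] lift (6,13): star map gives 2.063917; window check 0.9 ≤ 2.063917 < 1.3 is false → out
[8] lift (0,2): star map gives -0.605551; window check 0.9 ≤ -0.605551 < 1.3 is false → out

5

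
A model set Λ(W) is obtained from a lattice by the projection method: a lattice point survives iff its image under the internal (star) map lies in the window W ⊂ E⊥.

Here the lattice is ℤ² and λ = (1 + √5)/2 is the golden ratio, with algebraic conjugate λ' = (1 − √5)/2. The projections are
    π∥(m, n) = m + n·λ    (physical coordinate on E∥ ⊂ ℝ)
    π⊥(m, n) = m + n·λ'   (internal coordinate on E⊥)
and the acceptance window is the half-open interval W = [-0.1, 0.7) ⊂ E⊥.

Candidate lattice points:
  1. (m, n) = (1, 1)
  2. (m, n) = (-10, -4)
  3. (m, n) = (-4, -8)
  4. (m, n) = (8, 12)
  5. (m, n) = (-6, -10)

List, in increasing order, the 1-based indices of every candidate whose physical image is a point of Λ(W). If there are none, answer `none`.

Numerically λ ≈ 1.618034 and λ' = −1/λ ≈ -0.618034.
[1] lift (1,1): star map gives 0.381966; window check -0.1 ≤ 0.381966 < 0.7 is true → IN Λ
[2] lift (-10,-4): star map gives -7.527864; window check -0.1 ≤ -7.527864 < 0.7 is false → out
[3] lift (-4,-8): star map gives 0.944272; window check -0.1 ≤ 0.944272 < 0.7 is false → out
[4] lift (8,12): star map gives 0.583592; window check -0.1 ≤ 0.583592 < 0.7 is true → IN Λ
[5] lift (-6,-10): star map gives 0.180340; window check -0.1 ≤ 0.180340 < 0.7 is true → IN Λ

1, 4, 5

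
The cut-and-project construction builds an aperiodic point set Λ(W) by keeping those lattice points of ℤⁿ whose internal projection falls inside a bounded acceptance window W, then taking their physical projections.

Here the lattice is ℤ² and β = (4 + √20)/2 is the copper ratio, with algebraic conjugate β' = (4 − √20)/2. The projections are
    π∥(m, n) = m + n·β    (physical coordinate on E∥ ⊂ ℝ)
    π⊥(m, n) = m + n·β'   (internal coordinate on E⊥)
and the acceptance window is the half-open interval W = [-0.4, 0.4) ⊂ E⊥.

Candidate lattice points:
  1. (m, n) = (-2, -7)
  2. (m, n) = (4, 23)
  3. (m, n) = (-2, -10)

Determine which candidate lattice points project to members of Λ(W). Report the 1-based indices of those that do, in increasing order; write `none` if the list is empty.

β' = (4−√20)/2 ≈ -0.236068.
candidate 1: (m,n)=(-2,-7) → π∥ = -2-7·β ≈ -31.652476, π⊥ = -2-7·β' ≈ -0.347524 ∈ [-0.4, 0.4) ⇒ IN Λ
candidate 2: (m,n)=(4,23) → π∥ = 4+23·β ≈ 101.429563, π⊥ = 4+23·β' ≈ -1.429563 ∉ [-0.4, 0.4) ⇒ out
candidate 3: (m,n)=(-2,-10) → π∥ = -2-10·β ≈ -44.360680, π⊥ = -2-10·β' ≈ 0.360680 ∈ [-0.4, 0.4) ⇒ IN Λ

1, 3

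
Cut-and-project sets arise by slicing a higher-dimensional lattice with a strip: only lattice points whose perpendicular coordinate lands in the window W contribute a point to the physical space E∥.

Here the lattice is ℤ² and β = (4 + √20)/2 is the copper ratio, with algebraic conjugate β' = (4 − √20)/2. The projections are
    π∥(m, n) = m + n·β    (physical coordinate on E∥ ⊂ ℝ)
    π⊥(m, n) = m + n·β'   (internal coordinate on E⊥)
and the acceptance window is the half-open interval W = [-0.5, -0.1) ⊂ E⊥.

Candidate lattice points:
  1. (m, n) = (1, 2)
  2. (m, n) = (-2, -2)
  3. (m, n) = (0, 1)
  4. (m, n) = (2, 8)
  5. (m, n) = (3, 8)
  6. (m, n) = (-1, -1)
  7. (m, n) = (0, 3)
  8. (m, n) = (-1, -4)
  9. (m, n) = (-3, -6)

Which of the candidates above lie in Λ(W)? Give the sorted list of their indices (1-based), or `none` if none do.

3

β' = (4−√20)/2 ≈ -0.23607.
[1] lift (1,2): star map gives 0.52786; window check -0.5 ≤ 0.52786 < -0.1 is false → out
[2] lift (-2,-2): star map gives -1.52786; window check -0.5 ≤ -1.52786 < -0.1 is false → out
[3] lift (0,1): star map gives -0.23607; window check -0.5 ≤ -0.23607 < -0.1 is true → IN Λ
[4] lift (2,8): star map gives 0.11146; window check -0.5 ≤ 0.11146 < -0.1 is false → out
[5] lift (3,8): star map gives 1.11146; window check -0.5 ≤ 1.11146 < -0.1 is false → out
[6] lift (-1,-1): star map gives -0.76393; window check -0.5 ≤ -0.76393 < -0.1 is false → out
[7] lift (0,3): star map gives -0.70820; window check -0.5 ≤ -0.70820 < -0.1 is false → out
[8] lift (-1,-4): star map gives -0.05573; window check -0.5 ≤ -0.05573 < -0.1 is false → out
[9] lift (-3,-6): star map gives -1.58359; window check -0.5 ≤ -1.58359 < -0.1 is false → out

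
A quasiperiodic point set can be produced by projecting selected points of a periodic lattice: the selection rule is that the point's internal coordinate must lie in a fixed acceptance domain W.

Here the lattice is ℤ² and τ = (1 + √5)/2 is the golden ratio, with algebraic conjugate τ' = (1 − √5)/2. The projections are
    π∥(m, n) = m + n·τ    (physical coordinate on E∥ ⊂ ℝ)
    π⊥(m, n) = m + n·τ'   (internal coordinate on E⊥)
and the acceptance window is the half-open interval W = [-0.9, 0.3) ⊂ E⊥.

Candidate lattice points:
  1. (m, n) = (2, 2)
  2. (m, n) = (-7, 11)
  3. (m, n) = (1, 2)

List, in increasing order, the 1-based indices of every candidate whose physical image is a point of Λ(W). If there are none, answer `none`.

Compute τ' = (1−√5)/2 = -0.61803, so π⊥(m,n) = m -0.61803·n.
#1 (2,2): internal coord 2 + (2)·τ' = +0.76393; +0.76393 ∉ [-0.9, 0.3) → out
#2 (-7,11): internal coord -7 + (11)·τ' = -13.79837; -13.79837 ∉ [-0.9, 0.3) → out
#3 (1,2): internal coord 1 + (2)·τ' = -0.23607; -0.23607 ∈ [-0.9, 0.3) → IN Λ

3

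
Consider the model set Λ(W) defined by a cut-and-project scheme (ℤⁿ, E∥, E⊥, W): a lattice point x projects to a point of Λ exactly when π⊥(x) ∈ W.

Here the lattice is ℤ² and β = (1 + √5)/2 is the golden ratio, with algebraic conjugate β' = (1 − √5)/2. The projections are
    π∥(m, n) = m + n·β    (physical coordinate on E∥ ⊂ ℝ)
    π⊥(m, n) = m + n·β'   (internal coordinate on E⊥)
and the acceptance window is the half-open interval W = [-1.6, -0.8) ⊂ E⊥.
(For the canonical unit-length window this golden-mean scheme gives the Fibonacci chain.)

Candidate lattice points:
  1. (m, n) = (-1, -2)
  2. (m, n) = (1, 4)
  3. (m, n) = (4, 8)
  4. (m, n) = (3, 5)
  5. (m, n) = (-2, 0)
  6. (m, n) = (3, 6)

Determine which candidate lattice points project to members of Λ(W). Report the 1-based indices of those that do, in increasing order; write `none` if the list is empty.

2, 3

Compute β' = (1−√5)/2 = -0.618034, so π⊥(m,n) = m -0.618034·n.
[1] lift (-1,-2): star map gives 0.236068; window check -1.6 ≤ 0.236068 < -0.8 is false → out
[2] lift (1,4): star map gives -1.472136; window check -1.6 ≤ -1.472136 < -0.8 is true → IN Λ
[3] lift (4,8): star map gives -0.944272; window check -1.6 ≤ -0.944272 < -0.8 is true → IN Λ
[4] lift (3,5): star map gives -0.090170; window check -1.6 ≤ -0.090170 < -0.8 is false → out
[5] lift (-2,0): star map gives -2.000000; window check -1.6 ≤ -2.000000 < -0.8 is false → out
[6] lift (3,6): star map gives -0.708204; window check -1.6 ≤ -0.708204 < -0.8 is false → out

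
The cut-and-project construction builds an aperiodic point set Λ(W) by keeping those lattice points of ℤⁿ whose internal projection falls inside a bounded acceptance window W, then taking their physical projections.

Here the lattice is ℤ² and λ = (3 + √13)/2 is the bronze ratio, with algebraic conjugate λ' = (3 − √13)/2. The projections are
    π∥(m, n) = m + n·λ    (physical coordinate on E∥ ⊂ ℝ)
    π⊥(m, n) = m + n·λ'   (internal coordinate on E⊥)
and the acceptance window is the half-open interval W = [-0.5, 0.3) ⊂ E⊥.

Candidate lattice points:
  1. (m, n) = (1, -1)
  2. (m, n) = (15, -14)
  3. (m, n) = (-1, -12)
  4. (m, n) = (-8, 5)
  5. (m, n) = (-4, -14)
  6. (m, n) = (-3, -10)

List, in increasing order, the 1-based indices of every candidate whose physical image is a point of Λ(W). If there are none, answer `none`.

5, 6

Compute λ' = (3−√13)/2 = -0.302776, so π⊥(m,n) = m -0.302776·n.
[1] lift (1,-1): star map gives 1.302776; window check -0.5 ≤ 1.302776 < 0.3 is false → out
[2] lift (15,-14): star map gives 19.238859; window check -0.5 ≤ 19.238859 < 0.3 is false → out
[3] lift (-1,-12): star map gives 2.633308; window check -0.5 ≤ 2.633308 < 0.3 is false → out
[4] lift (-8,5): star map gives -9.513878; window check -0.5 ≤ -9.513878 < 0.3 is false → out
[5] lift (-4,-14): star map gives 0.238859; window check -0.5 ≤ 0.238859 < 0.3 is true → IN Λ
[6] lift (-3,-10): star map gives 0.027756; window check -0.5 ≤ 0.027756 < 0.3 is true → IN Λ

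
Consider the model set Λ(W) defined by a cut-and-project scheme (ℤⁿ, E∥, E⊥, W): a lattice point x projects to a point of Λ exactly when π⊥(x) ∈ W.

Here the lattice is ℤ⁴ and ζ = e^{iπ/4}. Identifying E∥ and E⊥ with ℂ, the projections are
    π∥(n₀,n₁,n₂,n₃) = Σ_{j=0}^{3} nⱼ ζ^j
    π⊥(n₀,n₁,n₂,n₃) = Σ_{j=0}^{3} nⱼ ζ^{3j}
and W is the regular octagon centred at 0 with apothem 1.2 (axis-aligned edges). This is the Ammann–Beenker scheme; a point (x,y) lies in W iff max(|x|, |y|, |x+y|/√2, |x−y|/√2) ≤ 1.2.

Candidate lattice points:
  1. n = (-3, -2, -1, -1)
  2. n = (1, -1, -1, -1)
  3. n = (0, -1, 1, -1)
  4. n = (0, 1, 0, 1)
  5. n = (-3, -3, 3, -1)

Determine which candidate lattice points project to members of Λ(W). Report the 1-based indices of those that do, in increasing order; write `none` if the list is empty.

2

π⊥(n) = n₀ + n₁ζ³ + n₂ζ⁶ + n₃ζ⁹ where ζ = e^{iπ/4}.
#1 (-3, -2, -1, -1): internal (-2.29289, -1.12132); octagon support 2.41421 vs apothem 1.2 → ∉ W
#2 (1, -1, -1, -1): internal (1.00000, -0.41421); octagon support 1.00000 vs apothem 1.2 → ∈ W
#3 (0, -1, 1, -1): internal (0.00000, -2.41421); octagon support 2.41421 vs apothem 1.2 → ∉ W
#4 (0, 1, 0, 1): internal (0.00000, 1.41421); octagon support 1.41421 vs apothem 1.2 → ∉ W
#5 (-3, -3, 3, -1): internal (-1.58579, -5.82843); octagon support 5.82843 vs apothem 1.2 → ∉ W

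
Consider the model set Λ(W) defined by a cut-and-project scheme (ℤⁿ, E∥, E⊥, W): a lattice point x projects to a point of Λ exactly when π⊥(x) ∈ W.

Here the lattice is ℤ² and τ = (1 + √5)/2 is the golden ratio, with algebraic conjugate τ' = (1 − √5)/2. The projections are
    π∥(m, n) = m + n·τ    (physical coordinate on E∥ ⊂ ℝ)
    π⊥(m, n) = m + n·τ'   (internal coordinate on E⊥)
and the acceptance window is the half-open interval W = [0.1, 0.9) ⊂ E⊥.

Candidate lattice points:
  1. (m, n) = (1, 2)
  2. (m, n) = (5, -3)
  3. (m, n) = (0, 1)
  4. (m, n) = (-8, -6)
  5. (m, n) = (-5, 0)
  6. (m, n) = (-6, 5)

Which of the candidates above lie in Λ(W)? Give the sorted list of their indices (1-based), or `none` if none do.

τ' = (1−√5)/2 ≈ -0.6180.
[1] lift (1,2): star map gives -0.2361; window check 0.1 ≤ -0.2361 < 0.9 is false → out
[2] lift (5,-3): star map gives 6.8541; window check 0.1 ≤ 6.8541 < 0.9 is false → out
[3] lift (0,1): star map gives -0.6180; window check 0.1 ≤ -0.6180 < 0.9 is false → out
[4] lift (-8,-6): star map gives -4.2918; window check 0.1 ≤ -4.2918 < 0.9 is false → out
[5] lift (-5,0): star map gives -5.0000; window check 0.1 ≤ -5.0000 < 0.9 is false → out
[6] lift (-6,5): star map gives -9.0902; window check 0.1 ≤ -9.0902 < 0.9 is false → out

none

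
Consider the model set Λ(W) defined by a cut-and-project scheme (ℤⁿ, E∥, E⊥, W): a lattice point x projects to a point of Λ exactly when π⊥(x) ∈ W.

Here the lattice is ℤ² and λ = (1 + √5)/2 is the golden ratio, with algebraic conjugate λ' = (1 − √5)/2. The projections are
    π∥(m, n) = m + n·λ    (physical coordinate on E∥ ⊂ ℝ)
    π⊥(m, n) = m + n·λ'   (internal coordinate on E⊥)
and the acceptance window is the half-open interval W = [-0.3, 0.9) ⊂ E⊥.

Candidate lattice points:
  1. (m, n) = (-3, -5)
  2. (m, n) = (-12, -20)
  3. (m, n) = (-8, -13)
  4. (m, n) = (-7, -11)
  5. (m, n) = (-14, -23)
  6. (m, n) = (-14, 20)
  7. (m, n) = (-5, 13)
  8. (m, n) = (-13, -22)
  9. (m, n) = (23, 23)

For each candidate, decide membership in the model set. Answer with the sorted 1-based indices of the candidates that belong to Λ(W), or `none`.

1, 2, 3, 4, 5, 8

Numerically λ ≈ 1.6180 and λ' = −1/λ ≈ -0.6180.
[1] lift (-3,-5): star map gives 0.0902; window check -0.3 ≤ 0.0902 < 0.9 is true → IN Λ
[2] lift (-12,-20): star map gives 0.3607; window check -0.3 ≤ 0.3607 < 0.9 is true → IN Λ
[3] lift (-8,-13): star map gives 0.0344; window check -0.3 ≤ 0.0344 < 0.9 is true → IN Λ
[4] lift (-7,-11): star map gives -0.2016; window check -0.3 ≤ -0.2016 < 0.9 is true → IN Λ
[5] lift (-14,-23): star map gives 0.2148; window check -0.3 ≤ 0.2148 < 0.9 is true → IN Λ
[6] lift (-14,20): star map gives -26.3607; window check -0.3 ≤ -26.3607 < 0.9 is false → out
[7] lift (-5,13): star map gives -13.0344; window check -0.3 ≤ -13.0344 < 0.9 is false → out
[8] lift (-13,-22): star map gives 0.5967; window check -0.3 ≤ 0.5967 < 0.9 is true → IN Λ
[9] lift (23,23): star map gives 8.7852; window check -0.3 ≤ 8.7852 < 0.9 is false → out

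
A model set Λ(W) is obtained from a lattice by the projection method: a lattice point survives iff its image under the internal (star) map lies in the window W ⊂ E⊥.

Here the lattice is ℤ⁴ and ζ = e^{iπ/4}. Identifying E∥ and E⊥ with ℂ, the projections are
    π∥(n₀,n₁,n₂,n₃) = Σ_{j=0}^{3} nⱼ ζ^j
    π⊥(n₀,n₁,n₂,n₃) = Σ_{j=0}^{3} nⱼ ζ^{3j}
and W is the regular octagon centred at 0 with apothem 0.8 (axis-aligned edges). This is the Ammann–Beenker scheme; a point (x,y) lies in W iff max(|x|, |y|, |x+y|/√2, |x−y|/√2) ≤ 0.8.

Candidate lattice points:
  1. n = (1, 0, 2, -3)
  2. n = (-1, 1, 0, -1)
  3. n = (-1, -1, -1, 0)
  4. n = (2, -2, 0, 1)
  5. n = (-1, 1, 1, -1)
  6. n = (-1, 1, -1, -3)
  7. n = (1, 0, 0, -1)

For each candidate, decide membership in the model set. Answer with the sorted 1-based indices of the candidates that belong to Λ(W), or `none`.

With ζ = e^{iπ/4} the internal vectors are ζ^0,ζ^3,ζ^6,ζ^9.
#1 (1, 0, 2, -3): internal (-1.121320, -4.121320); octagon support 4.121320 vs apothem 0.8 → ∉ W
#2 (-1, 1, 0, -1): internal (-2.414214, 0.000000); octagon support 2.414214 vs apothem 0.8 → ∉ W
#3 (-1, -1, -1, 0): internal (-0.292893, 0.292893); octagon support 0.414214 vs apothem 0.8 → ∈ W
#4 (2, -2, 0, 1): internal (4.121320, -0.707107); octagon support 4.121320 vs apothem 0.8 → ∉ W
#5 (-1, 1, 1, -1): internal (-2.414214, -1.000000); octagon support 2.414214 vs apothem 0.8 → ∉ W
#6 (-1, 1, -1, -3): internal (-3.828427, -0.414214); octagon support 3.828427 vs apothem 0.8 → ∉ W
#7 (1, 0, 0, -1): internal (0.292893, -0.707107); octagon support 0.707107 vs apothem 0.8 → ∈ W

3, 7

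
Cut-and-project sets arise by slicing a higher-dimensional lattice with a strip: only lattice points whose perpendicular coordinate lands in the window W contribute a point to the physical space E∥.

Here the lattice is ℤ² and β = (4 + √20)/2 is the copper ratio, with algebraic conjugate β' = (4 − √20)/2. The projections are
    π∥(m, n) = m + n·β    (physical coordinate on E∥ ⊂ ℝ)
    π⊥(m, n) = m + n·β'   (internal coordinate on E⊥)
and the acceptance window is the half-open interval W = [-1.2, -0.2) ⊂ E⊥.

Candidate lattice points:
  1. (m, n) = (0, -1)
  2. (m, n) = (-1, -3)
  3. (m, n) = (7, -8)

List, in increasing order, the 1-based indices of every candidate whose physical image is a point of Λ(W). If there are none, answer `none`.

Numerically β ≈ 4.23607 and β' = −1/β ≈ -0.23607.
[1] lift (0,-1): star map gives 0.23607; window check -1.2 ≤ 0.23607 < -0.2 is false → out
[2] lift (-1,-3): star map gives -0.29180; window check -1.2 ≤ -0.29180 < -0.2 is true → IN Λ
[3] lift (7,-8): star map gives 8.88854; window check -1.2 ≤ 8.88854 < -0.2 is false → out

2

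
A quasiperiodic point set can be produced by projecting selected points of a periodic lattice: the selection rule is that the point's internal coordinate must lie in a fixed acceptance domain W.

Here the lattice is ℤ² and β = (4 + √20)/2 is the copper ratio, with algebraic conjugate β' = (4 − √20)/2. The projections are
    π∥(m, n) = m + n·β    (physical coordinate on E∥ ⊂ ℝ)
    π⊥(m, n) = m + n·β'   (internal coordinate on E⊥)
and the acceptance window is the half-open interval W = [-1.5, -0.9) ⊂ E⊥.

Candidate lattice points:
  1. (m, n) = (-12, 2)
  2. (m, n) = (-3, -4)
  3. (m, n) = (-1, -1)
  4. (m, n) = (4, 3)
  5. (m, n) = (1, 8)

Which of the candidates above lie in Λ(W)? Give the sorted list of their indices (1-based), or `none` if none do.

none

β' = (4−√20)/2 ≈ -0.236068.
[1] lift (-12,2): star map gives -12.472136; window check -1.5 ≤ -12.472136 < -0.9 is false → out
[2] lift (-3,-4): star map gives -2.055728; window check -1.5 ≤ -2.055728 < -0.9 is false → out
[3] lift (-1,-1): star map gives -0.763932; window check -1.5 ≤ -0.763932 < -0.9 is false → out
[4] lift (4,3): star map gives 3.291796; window check -1.5 ≤ 3.291796 < -0.9 is false → out
[5] lift (1,8): star map gives -0.888544; window check -1.5 ≤ -0.888544 < -0.9 is false → out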